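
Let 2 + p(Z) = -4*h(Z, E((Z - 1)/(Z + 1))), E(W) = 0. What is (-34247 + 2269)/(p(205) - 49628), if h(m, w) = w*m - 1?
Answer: 15989/24813 ≈ 0.64438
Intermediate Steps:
h(m, w) = -1 + m*w (h(m, w) = m*w - 1 = -1 + m*w)
p(Z) = 2 (p(Z) = -2 - 4*(-1 + Z*0) = -2 - 4*(-1 + 0) = -2 - 4*(-1) = -2 + 4 = 2)
(-34247 + 2269)/(p(205) - 49628) = (-34247 + 2269)/(2 - 49628) = -31978/(-49626) = -31978*(-1/49626) = 15989/24813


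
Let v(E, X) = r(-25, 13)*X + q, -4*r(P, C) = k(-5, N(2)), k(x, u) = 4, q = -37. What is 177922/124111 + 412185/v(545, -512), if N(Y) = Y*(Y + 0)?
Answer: 10248241097/11790545 ≈ 869.19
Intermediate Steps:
N(Y) = Y² (N(Y) = Y*Y = Y²)
r(P, C) = -1 (r(P, C) = -¼*4 = -1)
v(E, X) = -37 - X (v(E, X) = -X - 37 = -37 - X)
177922/124111 + 412185/v(545, -512) = 177922/124111 + 412185/(-37 - 1*(-512)) = 177922*(1/124111) + 412185/(-37 + 512) = 177922/124111 + 412185/475 = 177922/124111 + 412185*(1/475) = 177922/124111 + 82437/95 = 10248241097/11790545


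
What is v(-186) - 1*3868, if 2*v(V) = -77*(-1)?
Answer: -7659/2 ≈ -3829.5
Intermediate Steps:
v(V) = 77/2 (v(V) = (-77*(-1))/2 = (½)*77 = 77/2)
v(-186) - 1*3868 = 77/2 - 1*3868 = 77/2 - 3868 = -7659/2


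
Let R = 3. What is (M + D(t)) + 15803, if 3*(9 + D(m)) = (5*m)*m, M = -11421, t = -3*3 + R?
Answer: 4433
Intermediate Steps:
t = -6 (t = -3*3 + 3 = -9 + 3 = -6)
D(m) = -9 + 5*m²/3 (D(m) = -9 + ((5*m)*m)/3 = -9 + (5*m²)/3 = -9 + 5*m²/3)
(M + D(t)) + 15803 = (-11421 + (-9 + (5/3)*(-6)²)) + 15803 = (-11421 + (-9 + (5/3)*36)) + 15803 = (-11421 + (-9 + 60)) + 15803 = (-11421 + 51) + 15803 = -11370 + 15803 = 4433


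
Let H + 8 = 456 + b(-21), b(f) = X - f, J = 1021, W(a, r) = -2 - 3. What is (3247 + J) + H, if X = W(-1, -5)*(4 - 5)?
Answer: 4742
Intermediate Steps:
W(a, r) = -5
X = 5 (X = -5*(4 - 5) = -5*(-1) = 5)
b(f) = 5 - f
H = 474 (H = -8 + (456 + (5 - 1*(-21))) = -8 + (456 + (5 + 21)) = -8 + (456 + 26) = -8 + 482 = 474)
(3247 + J) + H = (3247 + 1021) + 474 = 4268 + 474 = 4742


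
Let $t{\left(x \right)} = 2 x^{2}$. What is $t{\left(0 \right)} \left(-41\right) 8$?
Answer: $0$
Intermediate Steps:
$t{\left(0 \right)} \left(-41\right) 8 = 2 \cdot 0^{2} \left(-41\right) 8 = 2 \cdot 0 \left(-41\right) 8 = 0 \left(-41\right) 8 = 0 \cdot 8 = 0$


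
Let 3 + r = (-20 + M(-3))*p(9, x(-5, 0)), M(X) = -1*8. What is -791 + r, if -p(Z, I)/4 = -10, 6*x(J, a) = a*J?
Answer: -1914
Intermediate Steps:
x(J, a) = J*a/6 (x(J, a) = (a*J)/6 = (J*a)/6 = J*a/6)
p(Z, I) = 40 (p(Z, I) = -4*(-10) = 40)
M(X) = -8
r = -1123 (r = -3 + (-20 - 8)*40 = -3 - 28*40 = -3 - 1120 = -1123)
-791 + r = -791 - 1123 = -1914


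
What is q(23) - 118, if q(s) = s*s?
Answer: 411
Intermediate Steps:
q(s) = s²
q(23) - 118 = 23² - 118 = 529 - 118 = 411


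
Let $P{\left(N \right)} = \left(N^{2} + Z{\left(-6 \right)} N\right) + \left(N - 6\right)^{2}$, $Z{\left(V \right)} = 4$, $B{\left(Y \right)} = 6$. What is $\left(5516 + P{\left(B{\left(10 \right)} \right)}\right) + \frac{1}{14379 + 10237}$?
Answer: $\frac{137258817}{24616} \approx 5576.0$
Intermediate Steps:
$P{\left(N \right)} = N^{2} + \left(-6 + N\right)^{2} + 4 N$ ($P{\left(N \right)} = \left(N^{2} + 4 N\right) + \left(N - 6\right)^{2} = \left(N^{2} + 4 N\right) + \left(-6 + N\right)^{2} = N^{2} + \left(-6 + N\right)^{2} + 4 N$)
$\left(5516 + P{\left(B{\left(10 \right)} \right)}\right) + \frac{1}{14379 + 10237} = \left(5516 + \left(36 - 48 + 2 \cdot 6^{2}\right)\right) + \frac{1}{14379 + 10237} = \left(5516 + \left(36 - 48 + 2 \cdot 36\right)\right) + \frac{1}{24616} = \left(5516 + \left(36 - 48 + 72\right)\right) + \frac{1}{24616} = \left(5516 + 60\right) + \frac{1}{24616} = 5576 + \frac{1}{24616} = \frac{137258817}{24616}$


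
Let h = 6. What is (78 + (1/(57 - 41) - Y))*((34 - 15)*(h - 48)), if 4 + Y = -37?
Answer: -760095/8 ≈ -95012.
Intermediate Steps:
Y = -41 (Y = -4 - 37 = -41)
(78 + (1/(57 - 41) - Y))*((34 - 15)*(h - 48)) = (78 + (1/(57 - 41) - 1*(-41)))*((34 - 15)*(6 - 48)) = (78 + (1/16 + 41))*(19*(-42)) = (78 + (1/16 + 41))*(-798) = (78 + 657/16)*(-798) = (1905/16)*(-798) = -760095/8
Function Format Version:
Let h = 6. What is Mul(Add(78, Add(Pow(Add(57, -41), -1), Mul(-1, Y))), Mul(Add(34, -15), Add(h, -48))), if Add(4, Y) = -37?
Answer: Rational(-760095, 8) ≈ -95012.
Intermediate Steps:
Y = -41 (Y = Add(-4, -37) = -41)
Mul(Add(78, Add(Pow(Add(57, -41), -1), Mul(-1, Y))), Mul(Add(34, -15), Add(h, -48))) = Mul(Add(78, Add(Pow(Add(57, -41), -1), Mul(-1, -41))), Mul(Add(34, -15), Add(6, -48))) = Mul(Add(78, Add(Pow(16, -1), 41)), Mul(19, -42)) = Mul(Add(78, Add(Rational(1, 16), 41)), -798) = Mul(Add(78, Rational(657, 16)), -798) = Mul(Rational(1905, 16), -798) = Rational(-760095, 8)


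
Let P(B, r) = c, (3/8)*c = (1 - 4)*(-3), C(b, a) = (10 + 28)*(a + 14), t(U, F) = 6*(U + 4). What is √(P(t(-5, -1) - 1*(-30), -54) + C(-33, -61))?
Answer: I*√1762 ≈ 41.976*I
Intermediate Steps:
t(U, F) = 24 + 6*U (t(U, F) = 6*(4 + U) = 24 + 6*U)
C(b, a) = 532 + 38*a (C(b, a) = 38*(14 + a) = 532 + 38*a)
c = 24 (c = 8*((1 - 4)*(-3))/3 = 8*(-3*(-3))/3 = (8/3)*9 = 24)
P(B, r) = 24
√(P(t(-5, -1) - 1*(-30), -54) + C(-33, -61)) = √(24 + (532 + 38*(-61))) = √(24 + (532 - 2318)) = √(24 - 1786) = √(-1762) = I*√1762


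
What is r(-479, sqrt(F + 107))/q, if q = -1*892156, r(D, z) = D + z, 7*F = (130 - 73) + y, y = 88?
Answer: 479/892156 - sqrt(6258)/6245092 ≈ 0.00052423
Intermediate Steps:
F = 145/7 (F = ((130 - 73) + 88)/7 = (57 + 88)/7 = (1/7)*145 = 145/7 ≈ 20.714)
q = -892156
r(-479, sqrt(F + 107))/q = (-479 + sqrt(145/7 + 107))/(-892156) = (-479 + sqrt(894/7))*(-1/892156) = (-479 + sqrt(6258)/7)*(-1/892156) = 479/892156 - sqrt(6258)/6245092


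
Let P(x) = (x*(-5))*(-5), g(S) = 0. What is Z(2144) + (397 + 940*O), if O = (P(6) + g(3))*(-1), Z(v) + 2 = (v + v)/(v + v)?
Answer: -140604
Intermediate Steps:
Z(v) = -1 (Z(v) = -2 + (v + v)/(v + v) = -2 + (2*v)/((2*v)) = -2 + (2*v)*(1/(2*v)) = -2 + 1 = -1)
P(x) = 25*x (P(x) = -5*x*(-5) = 25*x)
O = -150 (O = (25*6 + 0)*(-1) = (150 + 0)*(-1) = 150*(-1) = -150)
Z(2144) + (397 + 940*O) = -1 + (397 + 940*(-150)) = -1 + (397 - 141000) = -1 - 140603 = -140604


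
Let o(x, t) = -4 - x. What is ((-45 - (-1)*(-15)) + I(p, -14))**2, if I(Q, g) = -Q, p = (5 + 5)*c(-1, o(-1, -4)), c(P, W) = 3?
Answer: 8100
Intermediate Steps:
p = 30 (p = (5 + 5)*3 = 10*3 = 30)
((-45 - (-1)*(-15)) + I(p, -14))**2 = ((-45 - (-1)*(-15)) - 1*30)**2 = ((-45 - 1*15) - 30)**2 = ((-45 - 15) - 30)**2 = (-60 - 30)**2 = (-90)**2 = 8100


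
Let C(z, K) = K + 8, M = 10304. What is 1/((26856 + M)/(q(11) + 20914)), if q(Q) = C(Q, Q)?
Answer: 20933/37160 ≈ 0.56332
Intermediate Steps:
C(z, K) = 8 + K
q(Q) = 8 + Q
1/((26856 + M)/(q(11) + 20914)) = 1/((26856 + 10304)/((8 + 11) + 20914)) = 1/(37160/(19 + 20914)) = 1/(37160/20933) = 20933/37160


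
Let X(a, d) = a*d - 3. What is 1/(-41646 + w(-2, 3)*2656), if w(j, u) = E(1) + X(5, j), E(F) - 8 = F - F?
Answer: -1/54926 ≈ -1.8206e-5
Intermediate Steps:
E(F) = 8 (E(F) = 8 + (F - F) = 8 + 0 = 8)
X(a, d) = -3 + a*d
w(j, u) = 5 + 5*j (w(j, u) = 8 + (-3 + 5*j) = 5 + 5*j)
1/(-41646 + w(-2, 3)*2656) = 1/(-41646 + (5 + 5*(-2))*2656) = 1/(-41646 + (5 - 10)*2656) = 1/(-41646 - 5*2656) = 1/(-41646 - 13280) = 1/(-54926) = -1/54926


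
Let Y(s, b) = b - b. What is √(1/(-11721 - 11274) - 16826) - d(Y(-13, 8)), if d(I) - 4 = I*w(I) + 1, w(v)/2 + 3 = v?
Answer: -5 + I*√988564940405/7665 ≈ -5.0 + 129.72*I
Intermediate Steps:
w(v) = -6 + 2*v
Y(s, b) = 0
d(I) = 5 + I*(-6 + 2*I) (d(I) = 4 + (I*(-6 + 2*I) + 1) = 4 + (1 + I*(-6 + 2*I)) = 5 + I*(-6 + 2*I))
√(1/(-11721 - 11274) - 16826) - d(Y(-13, 8)) = √(1/(-11721 - 11274) - 16826) - (5 + 2*0*(-3 + 0)) = √(1/(-22995) - 16826) - (5 + 2*0*(-3)) = √(-1/22995 - 16826) - (5 + 0) = √(-386913871/22995) - 1*5 = I*√988564940405/7665 - 5 = -5 + I*√988564940405/7665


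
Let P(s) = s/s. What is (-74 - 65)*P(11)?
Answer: -139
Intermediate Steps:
P(s) = 1
(-74 - 65)*P(11) = (-74 - 65)*1 = -139*1 = -139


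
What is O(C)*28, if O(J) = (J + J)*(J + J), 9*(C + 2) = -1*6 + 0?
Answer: 7168/9 ≈ 796.44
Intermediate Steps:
C = -8/3 (C = -2 + (-1*6 + 0)/9 = -2 + (-6 + 0)/9 = -2 + (1/9)*(-6) = -2 - 2/3 = -8/3 ≈ -2.6667)
O(J) = 4*J**2 (O(J) = (2*J)*(2*J) = 4*J**2)
O(C)*28 = (4*(-8/3)**2)*28 = (4*(64/9))*28 = (256/9)*28 = 7168/9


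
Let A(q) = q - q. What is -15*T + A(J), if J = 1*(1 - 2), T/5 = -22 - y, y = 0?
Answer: 1650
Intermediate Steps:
T = -110 (T = 5*(-22 - 1*0) = 5*(-22 + 0) = 5*(-22) = -110)
J = -1 (J = 1*(-1) = -1)
A(q) = 0
-15*T + A(J) = -15*(-110) + 0 = 1650 + 0 = 1650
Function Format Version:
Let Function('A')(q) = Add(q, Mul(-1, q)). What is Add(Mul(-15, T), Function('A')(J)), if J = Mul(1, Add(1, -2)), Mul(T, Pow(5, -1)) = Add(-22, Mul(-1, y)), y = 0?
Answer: 1650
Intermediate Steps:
T = -110 (T = Mul(5, Add(-22, Mul(-1, 0))) = Mul(5, Add(-22, 0)) = Mul(5, -22) = -110)
J = -1 (J = Mul(1, -1) = -1)
Function('A')(q) = 0
Add(Mul(-15, T), Function('A')(J)) = Add(Mul(-15, -110), 0) = Add(1650, 0) = 1650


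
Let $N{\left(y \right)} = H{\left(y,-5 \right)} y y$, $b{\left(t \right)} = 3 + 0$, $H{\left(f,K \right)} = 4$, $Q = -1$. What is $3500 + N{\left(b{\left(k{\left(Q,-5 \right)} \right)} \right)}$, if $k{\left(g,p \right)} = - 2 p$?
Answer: $3536$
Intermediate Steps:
$b{\left(t \right)} = 3$
$N{\left(y \right)} = 4 y^{2}$ ($N{\left(y \right)} = 4 y y = 4 y^{2}$)
$3500 + N{\left(b{\left(k{\left(Q,-5 \right)} \right)} \right)} = 3500 + 4 \cdot 3^{2} = 3500 + 4 \cdot 9 = 3500 + 36 = 3536$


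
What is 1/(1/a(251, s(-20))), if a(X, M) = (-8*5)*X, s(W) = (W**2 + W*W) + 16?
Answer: -10040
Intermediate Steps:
s(W) = 16 + 2*W**2 (s(W) = (W**2 + W**2) + 16 = 2*W**2 + 16 = 16 + 2*W**2)
a(X, M) = -40*X
1/(1/a(251, s(-20))) = 1/(1/(-40*251)) = 1/(1/(-10040)) = 1/(-1/10040) = -10040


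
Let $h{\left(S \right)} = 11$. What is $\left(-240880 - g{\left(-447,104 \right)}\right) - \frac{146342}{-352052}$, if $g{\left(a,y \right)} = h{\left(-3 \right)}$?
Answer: $- \frac{42403005995}{176026} \approx -2.4089 \cdot 10^{5}$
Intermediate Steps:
$g{\left(a,y \right)} = 11$
$\left(-240880 - g{\left(-447,104 \right)}\right) - \frac{146342}{-352052} = \left(-240880 - 11\right) - \frac{146342}{-352052} = \left(-240880 - 11\right) - - \frac{73171}{176026} = -240891 + \frac{73171}{176026} = - \frac{42403005995}{176026}$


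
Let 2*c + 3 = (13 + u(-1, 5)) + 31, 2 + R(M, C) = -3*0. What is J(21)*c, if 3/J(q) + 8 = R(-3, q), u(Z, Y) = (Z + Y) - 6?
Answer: -117/20 ≈ -5.8500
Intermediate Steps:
u(Z, Y) = -6 + Y + Z (u(Z, Y) = (Y + Z) - 6 = -6 + Y + Z)
R(M, C) = -2 (R(M, C) = -2 - 3*0 = -2 + 0 = -2)
c = 39/2 (c = -3/2 + ((13 + (-6 + 5 - 1)) + 31)/2 = -3/2 + ((13 - 2) + 31)/2 = -3/2 + (11 + 31)/2 = -3/2 + (1/2)*42 = -3/2 + 21 = 39/2 ≈ 19.500)
J(q) = -3/10 (J(q) = 3/(-8 - 2) = 3/(-10) = 3*(-1/10) = -3/10)
J(21)*c = -3/10*39/2 = -117/20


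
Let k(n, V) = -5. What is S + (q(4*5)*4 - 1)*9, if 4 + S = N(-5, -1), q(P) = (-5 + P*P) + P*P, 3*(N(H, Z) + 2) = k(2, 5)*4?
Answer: 85795/3 ≈ 28598.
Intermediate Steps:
N(H, Z) = -26/3 (N(H, Z) = -2 + (-5*4)/3 = -2 + (1/3)*(-20) = -2 - 20/3 = -26/3)
q(P) = -5 + 2*P**2 (q(P) = (-5 + P**2) + P**2 = -5 + 2*P**2)
S = -38/3 (S = -4 - 26/3 = -38/3 ≈ -12.667)
S + (q(4*5)*4 - 1)*9 = -38/3 + ((-5 + 2*(4*5)**2)*4 - 1)*9 = -38/3 + ((-5 + 2*20**2)*4 - 1)*9 = -38/3 + ((-5 + 2*400)*4 - 1)*9 = -38/3 + ((-5 + 800)*4 - 1)*9 = -38/3 + (795*4 - 1)*9 = -38/3 + (3180 - 1)*9 = -38/3 + 3179*9 = -38/3 + 28611 = 85795/3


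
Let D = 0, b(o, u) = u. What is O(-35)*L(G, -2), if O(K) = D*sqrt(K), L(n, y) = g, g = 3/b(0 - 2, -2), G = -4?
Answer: 0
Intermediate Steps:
g = -3/2 (g = 3/(-2) = 3*(-1/2) = -3/2 ≈ -1.5000)
L(n, y) = -3/2
O(K) = 0 (O(K) = 0*sqrt(K) = 0)
O(-35)*L(G, -2) = 0*(-3/2) = 0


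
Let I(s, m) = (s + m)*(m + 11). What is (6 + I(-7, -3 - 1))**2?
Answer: 5041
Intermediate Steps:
I(s, m) = (11 + m)*(m + s) (I(s, m) = (m + s)*(11 + m) = (11 + m)*(m + s))
(6 + I(-7, -3 - 1))**2 = (6 + ((-3 - 1)**2 + 11*(-3 - 1) + 11*(-7) + (-3 - 1)*(-7)))**2 = (6 + ((-4)**2 + 11*(-4) - 77 - 4*(-7)))**2 = (6 + (16 - 44 - 77 + 28))**2 = (6 - 77)**2 = (-71)**2 = 5041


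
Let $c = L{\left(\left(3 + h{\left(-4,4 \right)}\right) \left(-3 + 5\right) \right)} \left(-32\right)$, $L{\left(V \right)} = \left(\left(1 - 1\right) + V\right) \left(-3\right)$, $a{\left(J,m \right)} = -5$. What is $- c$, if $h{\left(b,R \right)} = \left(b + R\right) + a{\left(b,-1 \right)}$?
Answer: $384$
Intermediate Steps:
$h{\left(b,R \right)} = -5 + R + b$ ($h{\left(b,R \right)} = \left(b + R\right) - 5 = \left(R + b\right) - 5 = -5 + R + b$)
$L{\left(V \right)} = - 3 V$ ($L{\left(V \right)} = \left(0 + V\right) \left(-3\right) = V \left(-3\right) = - 3 V$)
$c = -384$ ($c = - 3 \left(3 - 5\right) \left(-3 + 5\right) \left(-32\right) = - 3 \left(3 - 5\right) 2 \left(-32\right) = - 3 \left(\left(-2\right) 2\right) \left(-32\right) = \left(-3\right) \left(-4\right) \left(-32\right) = 12 \left(-32\right) = -384$)
$- c = \left(-1\right) \left(-384\right) = 384$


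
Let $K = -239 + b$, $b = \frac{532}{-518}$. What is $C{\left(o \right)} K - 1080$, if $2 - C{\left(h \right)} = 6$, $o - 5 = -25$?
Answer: $- \frac{4436}{37} \approx -119.89$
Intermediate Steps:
$o = -20$ ($o = 5 - 25 = -20$)
$b = - \frac{38}{37}$ ($b = 532 \left(- \frac{1}{518}\right) = - \frac{38}{37} \approx -1.027$)
$C{\left(h \right)} = -4$ ($C{\left(h \right)} = 2 - 6 = -4$)
$K = - \frac{8881}{37}$ ($K = -239 - \frac{38}{37} = - \frac{8881}{37} \approx -240.03$)
$C{\left(o \right)} K - 1080 = \left(-4\right) \left(- \frac{8881}{37}\right) - 1080 = \frac{35524}{37} - 1080 = - \frac{4436}{37}$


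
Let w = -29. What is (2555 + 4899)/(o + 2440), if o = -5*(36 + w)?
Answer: 7454/2405 ≈ 3.0994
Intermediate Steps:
o = -35 (o = -5*(36 - 29) = -5*7 = -35)
(2555 + 4899)/(o + 2440) = (2555 + 4899)/(-35 + 2440) = 7454/2405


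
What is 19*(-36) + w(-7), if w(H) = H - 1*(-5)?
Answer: -686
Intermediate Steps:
w(H) = 5 + H (w(H) = H + 5 = 5 + H)
19*(-36) + w(-7) = 19*(-36) + (5 - 7) = -684 - 2 = -686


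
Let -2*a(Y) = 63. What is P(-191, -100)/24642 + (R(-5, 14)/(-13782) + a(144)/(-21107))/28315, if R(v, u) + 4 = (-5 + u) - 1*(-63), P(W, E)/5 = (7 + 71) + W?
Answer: -387815199033413/16914144202470585 ≈ -0.022928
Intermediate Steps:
P(W, E) = 390 + 5*W (P(W, E) = 5*((7 + 71) + W) = 5*(78 + W) = 390 + 5*W)
a(Y) = -63/2 (a(Y) = -½*63 = -63/2)
R(v, u) = 54 + u (R(v, u) = -4 + ((-5 + u) - 1*(-63)) = -4 + ((-5 + u) + 63) = -4 + (58 + u) = 54 + u)
P(-191, -100)/24642 + (R(-5, 14)/(-13782) + a(144)/(-21107))/28315 = (390 + 5*(-191))/24642 + ((54 + 14)/(-13782) - 63/2/(-21107))/28315 = (390 - 955)*(1/24642) + (68*(-1/13782) - 63/2*(-1/21107))*(1/28315) = -565*1/24642 + (-34/6891 + 63/42214)*(1/28315) = -565/24642 - 1001143/290896674*1/28315 = -565/24642 - 1001143/8236739324310 = -387815199033413/16914144202470585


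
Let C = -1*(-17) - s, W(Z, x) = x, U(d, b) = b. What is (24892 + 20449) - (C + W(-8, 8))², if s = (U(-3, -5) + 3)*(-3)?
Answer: 44980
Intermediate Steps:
s = 6 (s = (-5 + 3)*(-3) = -2*(-3) = 6)
C = 11 (C = -1*(-17) - 1*6 = 17 - 6 = 11)
(24892 + 20449) - (C + W(-8, 8))² = (24892 + 20449) - (11 + 8)² = 45341 - 1*19² = 45341 - 1*361 = 45341 - 361 = 44980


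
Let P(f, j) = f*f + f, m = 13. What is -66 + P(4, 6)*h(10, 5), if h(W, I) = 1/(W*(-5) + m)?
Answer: -2462/37 ≈ -66.541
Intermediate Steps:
h(W, I) = 1/(13 - 5*W) (h(W, I) = 1/(W*(-5) + 13) = 1/(-5*W + 13) = 1/(13 - 5*W))
P(f, j) = f + f² (P(f, j) = f² + f = f + f²)
-66 + P(4, 6)*h(10, 5) = -66 + (4*(1 + 4))*(-1/(-13 + 5*10)) = -66 + (4*5)*(-1/(-13 + 50)) = -66 + 20*(-1/37) = -66 - 20/37 = -2462/37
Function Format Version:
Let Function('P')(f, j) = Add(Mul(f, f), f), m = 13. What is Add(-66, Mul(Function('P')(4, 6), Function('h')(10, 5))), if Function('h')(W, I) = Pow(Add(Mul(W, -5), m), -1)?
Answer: Rational(-2462, 37) ≈ -66.541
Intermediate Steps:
Function('h')(W, I) = Pow(Add(13, Mul(-5, W)), -1) (Function('h')(W, I) = Pow(Add(Mul(W, -5), 13), -1) = Pow(Add(Mul(-5, W), 13), -1) = Pow(Add(13, Mul(-5, W)), -1))
Function('P')(f, j) = Add(f, Pow(f, 2)) (Function('P')(f, j) = Add(Pow(f, 2), f) = Add(f, Pow(f, 2)))
Add(-66, Mul(Function('P')(4, 6), Function('h')(10, 5))) = Add(-66, Mul(Mul(4, Add(1, 4)), Mul(-1, Pow(Add(-13, Mul(5, 10)), -1)))) = Add(-66, Mul(Mul(4, 5), Mul(-1, Pow(Add(-13, 50), -1)))) = Add(-66, Mul(20, Mul(-1, Pow(37, -1)))) = Add(-66, Mul(20, Mul(-1, Rational(1, 37)))) = Add(-66, Mul(20, Rational(-1, 37))) = Add(-66, Rational(-20, 37)) = Rational(-2462, 37)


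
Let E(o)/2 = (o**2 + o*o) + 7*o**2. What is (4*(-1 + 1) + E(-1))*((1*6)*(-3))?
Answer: -324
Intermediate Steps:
E(o) = 18*o**2 (E(o) = 2*((o**2 + o*o) + 7*o**2) = 2*((o**2 + o**2) + 7*o**2) = 2*(2*o**2 + 7*o**2) = 2*(9*o**2) = 18*o**2)
(4*(-1 + 1) + E(-1))*((1*6)*(-3)) = (4*(-1 + 1) + 18*(-1)**2)*((1*6)*(-3)) = (4*0 + 18*1)*(6*(-3)) = (0 + 18)*(-18) = 18*(-18) = -324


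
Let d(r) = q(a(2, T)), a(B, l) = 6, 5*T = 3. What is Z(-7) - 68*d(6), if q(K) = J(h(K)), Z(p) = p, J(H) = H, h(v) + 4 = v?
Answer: -143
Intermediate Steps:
T = ⅗ (T = (⅕)*3 = ⅗ ≈ 0.60000)
h(v) = -4 + v
q(K) = -4 + K
d(r) = 2 (d(r) = -4 + 6 = 2)
Z(-7) - 68*d(6) = -7 - 68*2 = -7 - 136 = -143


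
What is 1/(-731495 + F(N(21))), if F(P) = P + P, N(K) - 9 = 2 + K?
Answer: -1/731431 ≈ -1.3672e-6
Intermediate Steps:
N(K) = 11 + K (N(K) = 9 + (2 + K) = 11 + K)
F(P) = 2*P
1/(-731495 + F(N(21))) = 1/(-731495 + 2*(11 + 21)) = 1/(-731495 + 2*32) = 1/(-731495 + 64) = 1/(-731431) = -1/731431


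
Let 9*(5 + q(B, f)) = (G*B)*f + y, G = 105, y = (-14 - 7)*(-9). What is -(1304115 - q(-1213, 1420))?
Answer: -64198397/3 ≈ -2.1399e+7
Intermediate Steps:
y = 189 (y = -21*(-9) = 189)
q(B, f) = 16 + 35*B*f/3 (q(B, f) = -5 + ((105*B)*f + 189)/9 = -5 + (105*B*f + 189)/9 = -5 + (189 + 105*B*f)/9 = -5 + (21 + 35*B*f/3) = 16 + 35*B*f/3)
-(1304115 - q(-1213, 1420)) = -(1304115 - (16 + (35/3)*(-1213)*1420)) = -(1304115 - (16 - 60286100/3)) = -(1304115 - 1*(-60286052/3)) = -(1304115 + 60286052/3) = -1*64198397/3 = -64198397/3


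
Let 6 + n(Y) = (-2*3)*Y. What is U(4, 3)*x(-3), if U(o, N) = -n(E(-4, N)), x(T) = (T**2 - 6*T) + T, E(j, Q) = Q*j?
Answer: -1584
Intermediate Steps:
n(Y) = -6 - 6*Y (n(Y) = -6 + (-2*3)*Y = -6 - 6*Y)
x(T) = T**2 - 5*T
U(o, N) = 6 - 24*N (U(o, N) = -(-6 - 6*N*(-4)) = -(-6 - (-24)*N) = -(-6 + 24*N) = 6 - 24*N)
U(4, 3)*x(-3) = (6 - 24*3)*(-3*(-5 - 3)) = (6 - 72)*(-3*(-8)) = -66*24 = -1584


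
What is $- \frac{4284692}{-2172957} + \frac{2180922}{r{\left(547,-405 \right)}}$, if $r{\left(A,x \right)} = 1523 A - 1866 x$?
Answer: $\frac{11546615507566}{3452417984127} \approx 3.3445$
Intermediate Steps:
$r{\left(A,x \right)} = - 1866 x + 1523 A$
$- \frac{4284692}{-2172957} + \frac{2180922}{r{\left(547,-405 \right)}} = - \frac{4284692}{-2172957} + \frac{2180922}{\left(-1866\right) \left(-405\right) + 1523 \cdot 547} = \left(-4284692\right) \left(- \frac{1}{2172957}\right) + \frac{2180922}{755730 + 833081} = \frac{4284692}{2172957} + \frac{2180922}{1588811} = \frac{11546615507566}{3452417984127}$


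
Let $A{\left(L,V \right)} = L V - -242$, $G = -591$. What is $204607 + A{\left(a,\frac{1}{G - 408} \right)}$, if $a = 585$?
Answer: $\frac{22738174}{111} \approx 2.0485 \cdot 10^{5}$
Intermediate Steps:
$A{\left(L,V \right)} = 242 + L V$ ($A{\left(L,V \right)} = L V + 242 = 242 + L V$)
$204607 + A{\left(a,\frac{1}{G - 408} \right)} = 204607 + \left(242 + \frac{585}{-591 - 408}\right) = 204607 + \left(242 + \frac{585}{-999}\right) = 204607 + \left(242 + 585 \left(- \frac{1}{999}\right)\right) = 204607 + \left(242 - \frac{65}{111}\right) = 204607 + \frac{26797}{111} = \frac{22738174}{111}$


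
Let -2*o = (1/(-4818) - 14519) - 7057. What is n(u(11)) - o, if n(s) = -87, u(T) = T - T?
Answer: -104791501/9636 ≈ -10875.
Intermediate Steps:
u(T) = 0
o = 103953169/9636 (o = -((1/(-4818) - 14519) - 7057)/2 = -((-1/4818 - 14519) - 7057)/2 = -(-69952543/4818 - 7057)/2 = -1/2*(-103953169/4818) = 103953169/9636 ≈ 10788.)
n(u(11)) - o = -87 - 1*103953169/9636 = -87 - 103953169/9636 = -104791501/9636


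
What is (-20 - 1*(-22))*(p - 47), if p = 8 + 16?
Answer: -46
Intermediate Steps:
p = 24
(-20 - 1*(-22))*(p - 47) = (-20 - 1*(-22))*(24 - 47) = (-20 + 22)*(-23) = 2*(-23) = -46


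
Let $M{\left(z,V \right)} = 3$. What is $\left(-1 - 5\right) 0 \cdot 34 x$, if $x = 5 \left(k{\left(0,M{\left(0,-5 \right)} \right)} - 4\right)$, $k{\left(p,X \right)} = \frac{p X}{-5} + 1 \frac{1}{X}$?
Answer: $0$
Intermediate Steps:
$k{\left(p,X \right)} = \frac{1}{X} - \frac{X p}{5}$ ($k{\left(p,X \right)} = X p \left(- \frac{1}{5}\right) + \frac{1}{X} = - \frac{X p}{5} + \frac{1}{X} = \frac{1}{X} - \frac{X p}{5}$)
$x = - \frac{55}{3}$ ($x = 5 \left(\left(\frac{1}{3} - \frac{3}{5} \cdot 0\right) - 4\right) = 5 \left(\left(\frac{1}{3} + 0\right) - 4\right) = 5 \left(\frac{1}{3} - 4\right) = 5 \left(- \frac{11}{3}\right) = - \frac{55}{3} \approx -18.333$)
$\left(-1 - 5\right) 0 \cdot 34 x = \left(-1 - 5\right) 0 \cdot 34 \left(- \frac{55}{3}\right) = \left(-6\right) 0 \cdot 34 \left(- \frac{55}{3}\right) = 0 \cdot 34 \left(- \frac{55}{3}\right) = 0 \left(- \frac{55}{3}\right) = 0$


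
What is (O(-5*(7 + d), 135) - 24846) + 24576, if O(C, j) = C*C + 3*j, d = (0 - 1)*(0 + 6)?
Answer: 160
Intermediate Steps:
d = -6 (d = -1*6 = -6)
O(C, j) = C**2 + 3*j
(O(-5*(7 + d), 135) - 24846) + 24576 = (((-5*(7 - 6))**2 + 3*135) - 24846) + 24576 = (((-5*1)**2 + 405) - 24846) + 24576 = (((-5)**2 + 405) - 24846) + 24576 = ((25 + 405) - 24846) + 24576 = (430 - 24846) + 24576 = -24416 + 24576 = 160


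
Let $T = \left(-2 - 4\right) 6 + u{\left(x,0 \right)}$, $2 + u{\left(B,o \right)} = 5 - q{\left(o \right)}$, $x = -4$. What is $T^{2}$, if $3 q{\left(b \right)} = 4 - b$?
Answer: $\frac{10609}{9} \approx 1178.8$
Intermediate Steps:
$q{\left(b \right)} = \frac{4}{3} - \frac{b}{3}$ ($q{\left(b \right)} = \frac{4 - b}{3} = \frac{4}{3} - \frac{b}{3}$)
$u{\left(B,o \right)} = \frac{5}{3} + \frac{o}{3}$ ($u{\left(B,o \right)} = -2 - \left(- \frac{11}{3} - \frac{o}{3}\right) = -2 + \left(5 + \left(- \frac{4}{3} + \frac{o}{3}\right)\right) = -2 + \left(\frac{11}{3} + \frac{o}{3}\right) = \frac{5}{3} + \frac{o}{3}$)
$T = - \frac{103}{3}$ ($T = \left(-2 - 4\right) 6 + \left(\frac{5}{3} + \frac{1}{3} \cdot 0\right) = \left(-6\right) 6 + \left(\frac{5}{3} + 0\right) = -36 + \frac{5}{3} = - \frac{103}{3} \approx -34.333$)
$T^{2} = \left(- \frac{103}{3}\right)^{2} = \frac{10609}{9}$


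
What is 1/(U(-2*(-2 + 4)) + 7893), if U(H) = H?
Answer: 1/7889 ≈ 0.00012676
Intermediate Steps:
1/(U(-2*(-2 + 4)) + 7893) = 1/(-2*(-2 + 4) + 7893) = 1/(-2*2 + 7893) = 1/(-4 + 7893) = 1/7889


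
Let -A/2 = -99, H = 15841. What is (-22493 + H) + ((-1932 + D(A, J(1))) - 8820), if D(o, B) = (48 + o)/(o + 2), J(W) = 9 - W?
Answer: -1740277/100 ≈ -17403.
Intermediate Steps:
A = 198 (A = -2*(-99) = 198)
D(o, B) = (48 + o)/(2 + o)
(-22493 + H) + ((-1932 + D(A, J(1))) - 8820) = (-22493 + 15841) + ((-1932 + (48 + 198)/(2 + 198)) - 8820) = -6652 + ((-1932 + 246/200) - 8820) = -6652 + ((-1932 + (1/200)*246) - 8820) = -6652 + ((-1932 + 123/100) - 8820) = -6652 + (-193077/100 - 8820) = -6652 - 1075077/100 = -1740277/100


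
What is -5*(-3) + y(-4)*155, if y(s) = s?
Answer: -605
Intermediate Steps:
-5*(-3) + y(-4)*155 = -5*(-3) - 4*155 = 15 - 620 = -605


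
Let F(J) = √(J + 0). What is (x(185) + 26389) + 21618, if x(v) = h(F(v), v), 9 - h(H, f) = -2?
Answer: 48018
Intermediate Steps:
F(J) = √J
h(H, f) = 11 (h(H, f) = 9 - 1*(-2) = 9 + 2 = 11)
x(v) = 11
(x(185) + 26389) + 21618 = (11 + 26389) + 21618 = 26400 + 21618 = 48018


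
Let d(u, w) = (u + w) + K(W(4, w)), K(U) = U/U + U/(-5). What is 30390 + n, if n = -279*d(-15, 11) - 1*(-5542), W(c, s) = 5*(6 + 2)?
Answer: 39001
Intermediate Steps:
W(c, s) = 40 (W(c, s) = 5*8 = 40)
K(U) = 1 - U/5 (K(U) = 1 + U*(-⅕) = 1 - U/5)
d(u, w) = -7 + u + w (d(u, w) = (u + w) + (1 - ⅕*40) = (u + w) + (1 - 8) = (u + w) - 7 = -7 + u + w)
n = 8611 (n = -279*(-7 - 15 + 11) - 1*(-5542) = -279*(-11) + 5542 = 3069 + 5542 = 8611)
30390 + n = 30390 + 8611 = 39001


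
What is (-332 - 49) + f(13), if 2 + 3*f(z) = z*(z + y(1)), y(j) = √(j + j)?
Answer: -976/3 + 13*√2/3 ≈ -319.21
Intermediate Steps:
y(j) = √2*√j (y(j) = √(2*j) = √2*√j)
f(z) = -⅔ + z*(z + √2)/3 (f(z) = -⅔ + (z*(z + √2*√1))/3 = -⅔ + (z*(z + √2*1))/3 = -⅔ + (z*(z + √2))/3 = -⅔ + z*(z + √2)/3)
(-332 - 49) + f(13) = (-332 - 49) + (-⅔ + (⅓)*13² + (⅓)*13*√2) = -381 + (-⅔ + (⅓)*169 + 13*√2/3) = -381 + (-⅔ + 169/3 + 13*√2/3) = -381 + (167/3 + 13*√2/3) = -976/3 + 13*√2/3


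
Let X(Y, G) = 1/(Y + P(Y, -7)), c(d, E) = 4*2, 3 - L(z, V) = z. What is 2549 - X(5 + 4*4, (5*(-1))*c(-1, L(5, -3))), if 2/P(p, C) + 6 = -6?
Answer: 318619/125 ≈ 2549.0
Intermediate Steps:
P(p, C) = -⅙ (P(p, C) = 2/(-6 - 6) = 2/(-12) = 2*(-1/12) = -⅙)
L(z, V) = 3 - z
c(d, E) = 8
X(Y, G) = 1/(-⅙ + Y) (X(Y, G) = 1/(Y - ⅙) = 1/(-⅙ + Y))
2549 - X(5 + 4*4, (5*(-1))*c(-1, L(5, -3))) = 2549 - 6/(-1 + 6*(5 + 4*4)) = 2549 - 6/(-1 + 6*(5 + 16)) = 2549 - 6/(-1 + 6*21) = 2549 - 6/(-1 + 126) = 2549 - 6/125 = 318619/125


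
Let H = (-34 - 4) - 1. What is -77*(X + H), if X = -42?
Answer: 6237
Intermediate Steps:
H = -39 (H = -38 - 1 = -39)
-77*(X + H) = -77*(-42 - 39) = -77*(-81) = 6237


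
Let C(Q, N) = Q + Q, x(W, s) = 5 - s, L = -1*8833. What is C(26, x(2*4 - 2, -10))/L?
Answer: -52/8833 ≈ -0.0058870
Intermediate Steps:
L = -8833
C(Q, N) = 2*Q
C(26, x(2*4 - 2, -10))/L = (2*26)/(-8833) = 52*(-1/8833) = -52/8833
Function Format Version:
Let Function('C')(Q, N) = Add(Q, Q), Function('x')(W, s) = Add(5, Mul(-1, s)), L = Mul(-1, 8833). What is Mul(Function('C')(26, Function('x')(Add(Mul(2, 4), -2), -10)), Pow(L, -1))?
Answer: Rational(-52, 8833) ≈ -0.0058870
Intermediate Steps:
L = -8833
Function('C')(Q, N) = Mul(2, Q)
Mul(Function('C')(26, Function('x')(Add(Mul(2, 4), -2), -10)), Pow(L, -1)) = Mul(Mul(2, 26), Pow(-8833, -1)) = Mul(52, Rational(-1, 8833)) = Rational(-52, 8833)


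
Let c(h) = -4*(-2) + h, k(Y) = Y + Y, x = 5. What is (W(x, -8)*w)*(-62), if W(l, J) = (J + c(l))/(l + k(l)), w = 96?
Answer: -1984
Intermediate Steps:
k(Y) = 2*Y
c(h) = 8 + h
W(l, J) = (8 + J + l)/(3*l) (W(l, J) = (J + (8 + l))/(l + 2*l) = (8 + J + l)/((3*l)) = (8 + J + l)*(1/(3*l)) = (8 + J + l)/(3*l))
(W(x, -8)*w)*(-62) = (((1/3)*(8 - 8 + 5)/5)*96)*(-62) = (((1/3)*(1/5)*5)*96)*(-62) = ((1/3)*96)*(-62) = 32*(-62) = -1984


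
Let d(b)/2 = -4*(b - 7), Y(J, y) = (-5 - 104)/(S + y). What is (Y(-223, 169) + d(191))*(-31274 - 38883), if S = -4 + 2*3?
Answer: 17667005897/171 ≈ 1.0332e+8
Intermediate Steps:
S = 2 (S = -4 + 6 = 2)
Y(J, y) = -109/(2 + y) (Y(J, y) = (-5 - 104)/(2 + y) = -109/(2 + y))
d(b) = 56 - 8*b (d(b) = 2*(-4*(b - 7)) = 2*(-4*(-7 + b)) = 2*(28 - 4*b) = 56 - 8*b)
(Y(-223, 169) + d(191))*(-31274 - 38883) = (-109/(2 + 169) + (56 - 8*191))*(-31274 - 38883) = (-109/171 + (56 - 1528))*(-70157) = (-109*1/171 - 1472)*(-70157) = (-109/171 - 1472)*(-70157) = -251821/171*(-70157) = 17667005897/171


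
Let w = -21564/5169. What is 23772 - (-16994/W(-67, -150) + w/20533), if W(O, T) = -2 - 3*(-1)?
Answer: 1442234190182/35378359 ≈ 40766.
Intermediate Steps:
W(O, T) = 1 (W(O, T) = -2 + 3 = 1)
w = -7188/1723 (w = -21564*1/5169 = -7188/1723 ≈ -4.1718)
23772 - (-16994/W(-67, -150) + w/20533) = 23772 - (-16994/1 - 7188/1723/20533) = 23772 - (-16994*1 - 7188/1723*1/20533) = 23772 - (-16994 - 7188/35378359) = 23772 - 1*(-601219840034/35378359) = 23772 + 601219840034/35378359 = 1442234190182/35378359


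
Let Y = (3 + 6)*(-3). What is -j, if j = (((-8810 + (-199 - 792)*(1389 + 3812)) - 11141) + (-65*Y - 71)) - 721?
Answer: 5173179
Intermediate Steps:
Y = -27 (Y = 9*(-3) = -27)
j = -5173179 (j = (((-8810 + (-199 - 792)*(1389 + 3812)) - 11141) + (-65*(-27) - 71)) - 721 = (((-8810 - 991*5201) - 11141) + (1755 - 71)) - 721 = (((-8810 - 5154191) - 11141) + 1684) - 721 = ((-5163001 - 11141) + 1684) - 721 = (-5174142 + 1684) - 721 = -5172458 - 721 = -5173179)
-j = -1*(-5173179) = 5173179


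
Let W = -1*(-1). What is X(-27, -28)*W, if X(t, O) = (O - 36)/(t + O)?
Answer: 64/55 ≈ 1.1636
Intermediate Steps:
W = 1
X(t, O) = (-36 + O)/(O + t)
X(-27, -28)*W = ((-36 - 28)/(-28 - 27))*1 = (-64/(-55))*1 = -1/55*(-64)*1 = (64/55)*1 = 64/55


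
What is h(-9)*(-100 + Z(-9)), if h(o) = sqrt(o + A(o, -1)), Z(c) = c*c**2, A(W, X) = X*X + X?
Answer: -2487*I ≈ -2487.0*I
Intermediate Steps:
A(W, X) = X + X**2 (A(W, X) = X**2 + X = X + X**2)
Z(c) = c**3
h(o) = sqrt(o) (h(o) = sqrt(o - (1 - 1)) = sqrt(o - 1*0) = sqrt(o + 0) = sqrt(o))
h(-9)*(-100 + Z(-9)) = sqrt(-9)*(-100 + (-9)**3) = (3*I)*(-100 - 729) = (3*I)*(-829) = -2487*I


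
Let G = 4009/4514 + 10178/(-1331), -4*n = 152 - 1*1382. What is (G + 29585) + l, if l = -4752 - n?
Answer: 73655941452/3004067 ≈ 24519.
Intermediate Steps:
n = 615/2 (n = -(152 - 1*1382)/4 = -(152 - 1382)/4 = -¼*(-1230) = 615/2 ≈ 307.50)
G = -40607513/6008134 (G = 4009*(1/4514) + 10178*(-1/1331) = 4009/4514 - 10178/1331 = -40607513/6008134 ≈ -6.7588)
l = -10119/2 (l = -4752 - 1*615/2 = -4752 - 615/2 = -10119/2 ≈ -5059.5)
(G + 29585) + l = (-40607513/6008134 + 29585) - 10119/2 = 177710036877/6008134 - 10119/2 = 73655941452/3004067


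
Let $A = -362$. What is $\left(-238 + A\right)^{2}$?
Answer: $360000$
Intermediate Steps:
$\left(-238 + A\right)^{2} = \left(-238 - 362\right)^{2} = \left(-600\right)^{2} = 360000$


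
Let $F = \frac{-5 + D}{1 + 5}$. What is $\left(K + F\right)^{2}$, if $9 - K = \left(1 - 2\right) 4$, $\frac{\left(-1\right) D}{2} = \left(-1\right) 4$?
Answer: $\frac{729}{4} \approx 182.25$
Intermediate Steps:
$D = 8$ ($D = - 2 \left(\left(-1\right) 4\right) = \left(-2\right) \left(-4\right) = 8$)
$K = 13$ ($K = 9 - \left(1 - 2\right) 4 = 9 - \left(-1\right) 4 = 9 - -4 = 9 + 4 = 13$)
$F = \frac{1}{2}$ ($F = \frac{-5 + 8}{1 + 5} = \frac{3}{6} = 3 \cdot \frac{1}{6} = \frac{1}{2} \approx 0.5$)
$\left(K + F\right)^{2} = \left(13 + \frac{1}{2}\right)^{2} = \left(\frac{27}{2}\right)^{2} = \frac{729}{4}$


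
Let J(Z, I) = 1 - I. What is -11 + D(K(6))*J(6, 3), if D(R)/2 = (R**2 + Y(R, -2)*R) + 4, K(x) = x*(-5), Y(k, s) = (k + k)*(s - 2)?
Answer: 25173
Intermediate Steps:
Y(k, s) = 2*k*(-2 + s) (Y(k, s) = (2*k)*(-2 + s) = 2*k*(-2 + s))
K(x) = -5*x
D(R) = 8 - 14*R**2 (D(R) = 2*((R**2 + (2*R*(-2 - 2))*R) + 4) = 2*((R**2 + (2*R*(-4))*R) + 4) = 2*((R**2 + (-8*R)*R) + 4) = 2*((R**2 - 8*R**2) + 4) = 2*(-7*R**2 + 4) = 2*(4 - 7*R**2) = 8 - 14*R**2)
-11 + D(K(6))*J(6, 3) = -11 + (8 - 14*(-5*6)**2)*(1 - 1*3) = -11 + (8 - 14*(-30)**2)*(1 - 3) = -11 + (8 - 14*900)*(-2) = -11 + (8 - 12600)*(-2) = -11 - 12592*(-2) = -11 + 25184 = 25173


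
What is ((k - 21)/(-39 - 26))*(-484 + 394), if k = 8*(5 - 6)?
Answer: -522/13 ≈ -40.154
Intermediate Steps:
k = -8 (k = 8*(-1) = -8)
((k - 21)/(-39 - 26))*(-484 + 394) = ((-8 - 21)/(-39 - 26))*(-484 + 394) = -29/(-65)*(-90) = -29*(-1/65)*(-90) = (29/65)*(-90) = -522/13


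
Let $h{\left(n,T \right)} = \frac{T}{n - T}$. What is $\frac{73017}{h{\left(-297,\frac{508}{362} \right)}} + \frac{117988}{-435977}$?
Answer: $- \frac{1719371761913651}{110738158} \approx -1.5526 \cdot 10^{7}$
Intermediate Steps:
$\frac{73017}{h{\left(-297,\frac{508}{362} \right)}} + \frac{117988}{-435977} = \frac{73017}{\frac{508}{362} \frac{1}{-297 - \frac{508}{362}}} + \frac{117988}{-435977} = \frac{73017}{508 \cdot \frac{1}{362} \frac{1}{-297 - 508 \cdot \frac{1}{362}}} + 117988 \left(- \frac{1}{435977}\right) = \frac{73017}{\frac{254}{181} \frac{1}{-297 - \frac{254}{181}}} - \frac{117988}{435977} = \frac{73017}{\frac{254}{181} \frac{1}{- \frac{54011}{181}}} - \frac{117988}{435977} = \frac{73017}{\frac{254}{181} \left(- \frac{181}{54011}\right)} - \frac{117988}{435977} = \frac{73017}{- \frac{254}{54011}} - \frac{117988}{435977} = 73017 \left(- \frac{54011}{254}\right) - \frac{117988}{435977} = - \frac{3943721187}{254} - \frac{117988}{435977} = - \frac{1719371761913651}{110738158}$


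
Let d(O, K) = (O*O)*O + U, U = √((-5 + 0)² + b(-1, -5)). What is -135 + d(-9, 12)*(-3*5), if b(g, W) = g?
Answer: 10800 - 30*√6 ≈ 10727.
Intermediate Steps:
U = 2*√6 (U = √((-5 + 0)² - 1) = √((-5)² - 1) = √(25 - 1) = √24 = 2*√6 ≈ 4.8990)
d(O, K) = O³ + 2*√6 (d(O, K) = (O*O)*O + 2*√6 = O²*O + 2*√6 = O³ + 2*√6)
-135 + d(-9, 12)*(-3*5) = -135 + ((-9)³ + 2*√6)*(-3*5) = -135 + (-729 + 2*√6)*(-15) = -135 + (10935 - 30*√6) = 10800 - 30*√6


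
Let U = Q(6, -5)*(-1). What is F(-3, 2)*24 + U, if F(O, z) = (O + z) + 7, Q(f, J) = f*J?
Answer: 174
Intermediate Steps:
Q(f, J) = J*f
F(O, z) = 7 + O + z
U = 30 (U = -5*6*(-1) = -30*(-1) = 30)
F(-3, 2)*24 + U = (7 - 3 + 2)*24 + 30 = 6*24 + 30 = 144 + 30 = 174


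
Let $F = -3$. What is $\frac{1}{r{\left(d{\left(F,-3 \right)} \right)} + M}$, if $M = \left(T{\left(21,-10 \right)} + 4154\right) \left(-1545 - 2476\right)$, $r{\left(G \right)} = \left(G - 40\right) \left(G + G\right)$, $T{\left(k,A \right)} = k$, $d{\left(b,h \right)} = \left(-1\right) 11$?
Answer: $- \frac{1}{16786553} \approx -5.9572 \cdot 10^{-8}$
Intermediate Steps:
$d{\left(b,h \right)} = -11$
$r{\left(G \right)} = 2 G \left(-40 + G\right)$ ($r{\left(G \right)} = \left(-40 + G\right) 2 G = 2 G \left(-40 + G\right)$)
$M = -16787675$ ($M = \left(21 + 4154\right) \left(-1545 - 2476\right) = 4175 \left(-4021\right) = -16787675$)
$\frac{1}{r{\left(d{\left(F,-3 \right)} \right)} + M} = \frac{1}{2 \left(-11\right) \left(-40 - 11\right) - 16787675} = \frac{1}{2 \left(-11\right) \left(-51\right) - 16787675} = \frac{1}{1122 - 16787675} = \frac{1}{-16786553} = - \frac{1}{16786553}$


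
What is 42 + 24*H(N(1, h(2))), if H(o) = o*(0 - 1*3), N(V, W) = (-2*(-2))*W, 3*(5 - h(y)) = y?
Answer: -1206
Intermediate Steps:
h(y) = 5 - y/3
N(V, W) = 4*W
H(o) = -3*o (H(o) = o*(0 - 3) = o*(-3) = -3*o)
42 + 24*H(N(1, h(2))) = 42 + 24*(-12*(5 - 1/3*2)) = 42 + 24*(-12*(5 - 2/3)) = 42 + 24*(-12*13/3) = 42 + 24*(-3*52/3) = 42 + 24*(-52) = 42 - 1248 = -1206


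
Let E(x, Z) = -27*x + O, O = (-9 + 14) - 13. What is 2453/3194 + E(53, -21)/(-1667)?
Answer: 8685317/5324398 ≈ 1.6312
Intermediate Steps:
O = -8 (O = 5 - 13 = -8)
E(x, Z) = -8 - 27*x (E(x, Z) = -27*x - 8 = -8 - 27*x)
2453/3194 + E(53, -21)/(-1667) = 2453/3194 + (-8 - 27*53)/(-1667) = 2453*(1/3194) + (-8 - 1431)*(-1/1667) = 2453/3194 - 1439*(-1/1667) = 2453/3194 + 1439/1667 = 8685317/5324398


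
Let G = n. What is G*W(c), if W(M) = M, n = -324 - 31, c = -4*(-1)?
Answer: -1420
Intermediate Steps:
c = 4
n = -355
G = -355
G*W(c) = -355*4 = -1420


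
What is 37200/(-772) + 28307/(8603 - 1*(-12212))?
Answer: -188116249/4017295 ≈ -46.827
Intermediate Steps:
37200/(-772) + 28307/(8603 - 1*(-12212)) = 37200*(-1/772) + 28307/(8603 + 12212) = -9300/193 + 28307/20815 = -188116249/4017295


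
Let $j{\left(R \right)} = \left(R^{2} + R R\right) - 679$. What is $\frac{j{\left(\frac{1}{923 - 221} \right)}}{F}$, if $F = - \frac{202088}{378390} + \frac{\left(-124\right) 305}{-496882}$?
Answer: $\frac{2621353969355093405}{1767999642751836} \approx 1482.7$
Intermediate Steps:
$F = - \frac{21525794954}{47003794995}$ ($F = \left(-202088\right) \frac{1}{378390} - - \frac{18910}{248441} = - \frac{101044}{189195} + \frac{18910}{248441} = - \frac{21525794954}{47003794995} \approx -0.45796$)
$j{\left(R \right)} = -679 + 2 R^{2}$ ($j{\left(R \right)} = \left(R^{2} + R^{2}\right) - 679 = 2 R^{2} - 679 = -679 + 2 R^{2}$)
$\frac{j{\left(\frac{1}{923 - 221} \right)}}{F} = \frac{-679 + 2 \left(\frac{1}{923 - 221}\right)^{2}}{- \frac{21525794954}{47003794995}} = \left(-679 + 2 \left(\frac{1}{702}\right)^{2}\right) \left(- \frac{47003794995}{21525794954}\right) = \left(-679 + \frac{2}{492804}\right) \left(- \frac{47003794995}{21525794954}\right) = \left(-679 + 2 \cdot \frac{1}{492804}\right) \left(- \frac{47003794995}{21525794954}\right) = \left(-679 + \frac{1}{246402}\right) \left(- \frac{47003794995}{21525794954}\right) = \left(- \frac{167306957}{246402}\right) \left(- \frac{47003794995}{21525794954}\right) = \frac{2621353969355093405}{1767999642751836}$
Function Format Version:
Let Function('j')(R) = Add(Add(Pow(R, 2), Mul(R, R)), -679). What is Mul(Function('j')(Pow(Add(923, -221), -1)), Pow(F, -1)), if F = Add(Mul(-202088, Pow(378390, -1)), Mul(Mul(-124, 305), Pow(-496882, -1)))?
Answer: Rational(2621353969355093405, 1767999642751836) ≈ 1482.7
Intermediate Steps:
F = Rational(-21525794954, 47003794995) (F = Add(Mul(-202088, Rational(1, 378390)), Mul(-37820, Rational(-1, 496882))) = Add(Rational(-101044, 189195), Rational(18910, 248441)) = Rational(-21525794954, 47003794995) ≈ -0.45796)
Function('j')(R) = Add(-679, Mul(2, Pow(R, 2))) (Function('j')(R) = Add(Add(Pow(R, 2), Pow(R, 2)), -679) = Add(Mul(2, Pow(R, 2)), -679) = Add(-679, Mul(2, Pow(R, 2))))
Mul(Function('j')(Pow(Add(923, -221), -1)), Pow(F, -1)) = Mul(Add(-679, Mul(2, Pow(Pow(Add(923, -221), -1), 2))), Pow(Rational(-21525794954, 47003794995), -1)) = Mul(Add(-679, Mul(2, Pow(Pow(702, -1), 2))), Rational(-47003794995, 21525794954)) = Mul(Add(-679, Mul(2, Pow(Rational(1, 702), 2))), Rational(-47003794995, 21525794954)) = Mul(Add(-679, Mul(2, Rational(1, 492804))), Rational(-47003794995, 21525794954)) = Mul(Add(-679, Rational(1, 246402)), Rational(-47003794995, 21525794954)) = Mul(Rational(-167306957, 246402), Rational(-47003794995, 21525794954)) = Rational(2621353969355093405, 1767999642751836)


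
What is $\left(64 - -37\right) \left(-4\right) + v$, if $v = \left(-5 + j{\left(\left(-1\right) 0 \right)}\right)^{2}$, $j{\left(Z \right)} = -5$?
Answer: $-304$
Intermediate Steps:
$v = 100$ ($v = \left(-5 - 5\right)^{2} = \left(-10\right)^{2} = 100$)
$\left(64 - -37\right) \left(-4\right) + v = \left(64 - -37\right) \left(-4\right) + 100 = \left(64 + 37\right) \left(-4\right) + 100 = 101 \left(-4\right) + 100 = -404 + 100 = -304$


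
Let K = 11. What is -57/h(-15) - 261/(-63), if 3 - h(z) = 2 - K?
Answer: -17/28 ≈ -0.60714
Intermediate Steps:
h(z) = 12 (h(z) = 3 - (2 - 1*11) = 3 - (2 - 11) = 3 - 1*(-9) = 3 + 9 = 12)
-57/h(-15) - 261/(-63) = -57/12 - 261/(-63) = -57*1/12 - 261*(-1/63) = -19/4 + 29/7 = -17/28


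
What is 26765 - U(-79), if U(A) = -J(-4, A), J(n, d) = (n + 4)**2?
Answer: 26765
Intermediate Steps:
J(n, d) = (4 + n)**2
U(A) = 0 (U(A) = -(4 - 4)**2 = -1*0**2 = -1*0 = 0)
26765 - U(-79) = 26765 - 1*0 = 26765 + 0 = 26765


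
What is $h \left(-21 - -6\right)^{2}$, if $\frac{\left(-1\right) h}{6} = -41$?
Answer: $55350$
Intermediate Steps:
$h = 246$ ($h = \left(-6\right) \left(-41\right) = 246$)
$h \left(-21 - -6\right)^{2} = 246 \left(-21 - -6\right)^{2} = 246 \left(-21 + 6\right)^{2} = 246 \left(-15\right)^{2} = 246 \cdot 225 = 55350$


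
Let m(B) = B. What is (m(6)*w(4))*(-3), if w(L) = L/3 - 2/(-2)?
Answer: -42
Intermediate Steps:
w(L) = 1 + L/3 (w(L) = L*(1/3) - 2*(-1/2) = L/3 + 1 = 1 + L/3)
(m(6)*w(4))*(-3) = (6*(1 + (1/3)*4))*(-3) = (6*(1 + 4/3))*(-3) = (6*(7/3))*(-3) = 14*(-3) = -42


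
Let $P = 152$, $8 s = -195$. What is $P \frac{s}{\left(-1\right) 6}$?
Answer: $\frac{1235}{2} \approx 617.5$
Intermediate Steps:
$s = - \frac{195}{8}$ ($s = \frac{1}{8} \left(-195\right) = - \frac{195}{8} \approx -24.375$)
$P \frac{s}{\left(-1\right) 6} = 152 \left(- \frac{195}{8 \left(\left(-1\right) 6\right)}\right) = 152 \left(- \frac{195}{8 \left(-6\right)}\right) = 152 \left(\left(- \frac{195}{8}\right) \left(- \frac{1}{6}\right)\right) = 152 \cdot \frac{65}{16} = \frac{1235}{2}$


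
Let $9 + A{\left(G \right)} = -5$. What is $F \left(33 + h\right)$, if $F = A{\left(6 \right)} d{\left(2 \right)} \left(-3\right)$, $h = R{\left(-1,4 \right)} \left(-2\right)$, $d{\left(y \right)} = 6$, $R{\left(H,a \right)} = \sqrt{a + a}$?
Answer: $8316 - 1008 \sqrt{2} \approx 6890.5$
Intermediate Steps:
$R{\left(H,a \right)} = \sqrt{2} \sqrt{a}$ ($R{\left(H,a \right)} = \sqrt{2 a} = \sqrt{2} \sqrt{a}$)
$A{\left(G \right)} = -14$ ($A{\left(G \right)} = -9 - 5 = -14$)
$h = - 4 \sqrt{2}$ ($h = \sqrt{2} \sqrt{4} \left(-2\right) = \sqrt{2} \cdot 2 \left(-2\right) = 2 \sqrt{2} \left(-2\right) = - 4 \sqrt{2} \approx -5.6569$)
$F = 252$ ($F = \left(-14\right) 6 \left(-3\right) = \left(-84\right) \left(-3\right) = 252$)
$F \left(33 + h\right) = 252 \left(33 - 4 \sqrt{2}\right) = 8316 - 1008 \sqrt{2}$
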